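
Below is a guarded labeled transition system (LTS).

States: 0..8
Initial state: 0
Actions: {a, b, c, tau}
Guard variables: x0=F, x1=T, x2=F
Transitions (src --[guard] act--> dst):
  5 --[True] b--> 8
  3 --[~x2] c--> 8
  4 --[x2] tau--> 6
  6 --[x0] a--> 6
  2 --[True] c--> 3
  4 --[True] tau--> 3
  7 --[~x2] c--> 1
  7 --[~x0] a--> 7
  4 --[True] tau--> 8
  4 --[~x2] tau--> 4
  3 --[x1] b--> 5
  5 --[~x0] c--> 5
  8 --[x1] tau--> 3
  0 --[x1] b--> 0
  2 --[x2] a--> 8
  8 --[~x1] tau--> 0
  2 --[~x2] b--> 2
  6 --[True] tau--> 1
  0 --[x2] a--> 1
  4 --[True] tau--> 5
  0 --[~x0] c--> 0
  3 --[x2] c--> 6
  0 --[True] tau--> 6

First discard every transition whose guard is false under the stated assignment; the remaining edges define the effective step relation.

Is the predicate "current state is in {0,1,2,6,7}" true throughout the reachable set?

Answer: INVARIANT HOLDS

Analysis:
Inv-set: {0,1,2,6,7}
Reachable = {0,1,6}
  0: ok
  1: ok
  6: ok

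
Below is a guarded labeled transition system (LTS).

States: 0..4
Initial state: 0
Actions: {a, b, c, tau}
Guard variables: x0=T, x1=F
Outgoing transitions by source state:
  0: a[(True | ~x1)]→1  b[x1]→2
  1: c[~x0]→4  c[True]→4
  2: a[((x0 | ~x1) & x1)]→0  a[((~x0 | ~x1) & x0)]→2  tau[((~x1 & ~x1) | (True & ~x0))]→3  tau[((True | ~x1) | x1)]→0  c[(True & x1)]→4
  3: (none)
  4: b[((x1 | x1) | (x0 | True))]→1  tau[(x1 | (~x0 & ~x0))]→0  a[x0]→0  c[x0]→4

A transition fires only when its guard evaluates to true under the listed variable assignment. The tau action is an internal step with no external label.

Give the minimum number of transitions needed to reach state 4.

Answer: 2

Trace:
BFS to 4:
  depth 0: {0}
  depth 1: {1}
  depth 2: {4}
depth(4)=2, e.g. a·c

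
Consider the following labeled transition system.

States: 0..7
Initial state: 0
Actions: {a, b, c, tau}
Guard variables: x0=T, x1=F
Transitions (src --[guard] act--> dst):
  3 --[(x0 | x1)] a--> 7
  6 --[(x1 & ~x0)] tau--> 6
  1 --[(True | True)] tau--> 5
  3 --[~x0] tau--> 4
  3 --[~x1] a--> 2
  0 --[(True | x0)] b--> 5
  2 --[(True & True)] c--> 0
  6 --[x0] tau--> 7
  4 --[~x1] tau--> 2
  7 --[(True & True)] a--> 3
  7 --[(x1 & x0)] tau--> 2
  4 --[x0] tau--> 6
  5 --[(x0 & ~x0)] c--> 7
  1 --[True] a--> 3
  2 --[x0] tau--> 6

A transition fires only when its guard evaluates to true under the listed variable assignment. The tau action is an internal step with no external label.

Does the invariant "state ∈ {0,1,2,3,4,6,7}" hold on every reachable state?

Allowed set {0,1,2,3,4,6,7}
Reachable = {0,5}
  0: ✓
  5: outside
reach 5 via b — violates

Answer: INVARIANT VIOLATED at state 5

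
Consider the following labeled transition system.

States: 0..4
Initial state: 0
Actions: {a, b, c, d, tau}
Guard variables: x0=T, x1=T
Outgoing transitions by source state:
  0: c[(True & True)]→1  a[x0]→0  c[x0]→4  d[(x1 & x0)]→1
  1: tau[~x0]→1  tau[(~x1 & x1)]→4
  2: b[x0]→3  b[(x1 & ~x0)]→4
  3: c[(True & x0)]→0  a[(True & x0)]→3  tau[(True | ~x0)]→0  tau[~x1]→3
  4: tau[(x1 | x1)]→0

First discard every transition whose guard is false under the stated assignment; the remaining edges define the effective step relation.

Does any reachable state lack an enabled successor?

Answer: DEADLOCK at state 1

Trace:
R = {0,1,4}
  0: a→0  c→1  c→4  d→1  [4 out]
  1: ∅  [no exit]
  4: tau→0  [1 out]
trace reaching 1: c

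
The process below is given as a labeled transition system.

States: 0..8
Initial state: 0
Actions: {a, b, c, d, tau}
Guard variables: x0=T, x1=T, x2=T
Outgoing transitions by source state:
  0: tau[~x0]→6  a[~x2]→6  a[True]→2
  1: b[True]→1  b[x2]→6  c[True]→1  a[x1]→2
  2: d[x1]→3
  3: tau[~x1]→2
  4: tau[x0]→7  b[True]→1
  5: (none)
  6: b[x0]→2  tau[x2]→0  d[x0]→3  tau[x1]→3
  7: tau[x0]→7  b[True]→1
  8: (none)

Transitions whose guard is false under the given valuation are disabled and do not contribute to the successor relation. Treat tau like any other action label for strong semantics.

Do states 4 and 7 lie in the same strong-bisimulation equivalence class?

Answer: BISIMILAR

Trace:
Refine partition for ~:
  π0 = {{0,1,2,3,4,5,6,7,8}}
  π1 = {{0},{1},{2},{3,5,8},{4,7},{6}}
stable after 2 split(s): 6 block(s)
class of 4: {4,7}; class of 7: {4,7}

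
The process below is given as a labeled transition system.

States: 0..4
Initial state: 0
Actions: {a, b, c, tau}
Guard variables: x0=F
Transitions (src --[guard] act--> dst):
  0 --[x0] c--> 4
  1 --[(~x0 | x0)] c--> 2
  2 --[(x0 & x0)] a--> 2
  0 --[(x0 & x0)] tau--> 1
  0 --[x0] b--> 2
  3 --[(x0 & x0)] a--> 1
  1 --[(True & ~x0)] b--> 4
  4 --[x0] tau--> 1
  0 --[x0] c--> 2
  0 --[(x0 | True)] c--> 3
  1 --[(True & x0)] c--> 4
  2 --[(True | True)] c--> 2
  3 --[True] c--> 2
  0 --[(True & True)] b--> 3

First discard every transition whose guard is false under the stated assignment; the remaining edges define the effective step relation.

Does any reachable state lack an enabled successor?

Reachable = {0,2,3}
  0: b→3  c→3  [2 out]
  2: c→2  [1 out]
  3: c→2  [1 out]

Answer: DEADLOCK-FREE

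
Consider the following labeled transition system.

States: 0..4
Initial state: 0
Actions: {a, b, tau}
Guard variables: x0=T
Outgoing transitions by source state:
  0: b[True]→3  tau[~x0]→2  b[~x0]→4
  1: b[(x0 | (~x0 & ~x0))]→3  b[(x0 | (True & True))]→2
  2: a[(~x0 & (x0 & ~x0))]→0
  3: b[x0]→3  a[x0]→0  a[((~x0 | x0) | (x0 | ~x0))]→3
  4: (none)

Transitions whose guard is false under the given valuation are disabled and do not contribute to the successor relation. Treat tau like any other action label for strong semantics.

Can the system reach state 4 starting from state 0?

After dropping false guards: 6 live edges.
Layer 0: {0}
Layer 1: {3}  now seen {0,3}
R = {0,3}

Answer: UNREACHABLE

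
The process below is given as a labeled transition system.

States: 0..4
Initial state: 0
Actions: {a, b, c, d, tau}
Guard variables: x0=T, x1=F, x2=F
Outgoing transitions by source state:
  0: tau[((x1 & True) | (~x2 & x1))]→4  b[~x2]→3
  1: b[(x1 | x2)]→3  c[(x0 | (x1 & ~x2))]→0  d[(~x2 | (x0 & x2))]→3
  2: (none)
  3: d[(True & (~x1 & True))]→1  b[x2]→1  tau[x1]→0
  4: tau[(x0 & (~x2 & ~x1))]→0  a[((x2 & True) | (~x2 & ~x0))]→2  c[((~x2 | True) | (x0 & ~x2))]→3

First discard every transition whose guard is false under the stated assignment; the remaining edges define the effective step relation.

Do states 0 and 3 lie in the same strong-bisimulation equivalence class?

Compute ~ classes (split until stable):
  round 0: {{0,1,2,3,4}}
  round 1: {{0},{1},{2},{3},{4}}
stable after 2 split(s): 5 block(s)
0∈{0}, 3∈{3}

Answer: NOT BISIMILAR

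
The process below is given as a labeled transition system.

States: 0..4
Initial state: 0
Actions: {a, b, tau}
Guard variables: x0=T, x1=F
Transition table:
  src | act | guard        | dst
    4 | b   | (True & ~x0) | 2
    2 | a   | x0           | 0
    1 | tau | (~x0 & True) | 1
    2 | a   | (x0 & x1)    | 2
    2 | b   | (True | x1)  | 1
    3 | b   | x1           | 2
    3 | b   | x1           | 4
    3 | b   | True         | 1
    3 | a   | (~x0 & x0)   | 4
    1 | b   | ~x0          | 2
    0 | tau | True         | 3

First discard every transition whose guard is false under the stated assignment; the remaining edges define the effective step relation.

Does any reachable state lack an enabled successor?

R = {0,1,3}
  0: tau→3  [1 exit(s)]
  1: ∅  [deadlock]
  3: b→1  [1 exit(s)]
Path to 1: tau·b

Answer: DEADLOCK at state 1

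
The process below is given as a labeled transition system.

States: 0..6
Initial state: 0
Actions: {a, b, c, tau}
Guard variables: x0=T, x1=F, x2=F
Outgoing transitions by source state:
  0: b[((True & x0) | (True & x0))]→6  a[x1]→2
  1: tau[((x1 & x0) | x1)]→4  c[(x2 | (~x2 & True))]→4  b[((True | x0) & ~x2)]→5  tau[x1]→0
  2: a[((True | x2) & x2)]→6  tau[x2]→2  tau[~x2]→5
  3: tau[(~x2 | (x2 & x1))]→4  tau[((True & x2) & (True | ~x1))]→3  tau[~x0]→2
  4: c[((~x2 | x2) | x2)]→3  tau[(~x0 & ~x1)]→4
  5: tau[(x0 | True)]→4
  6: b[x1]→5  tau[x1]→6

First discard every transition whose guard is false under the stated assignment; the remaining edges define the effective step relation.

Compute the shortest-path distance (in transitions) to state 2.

Breadth-first toward 2:
  Layer 0: {0}
  Layer 1: {6}
2 never appears.

Answer: UNREACHABLE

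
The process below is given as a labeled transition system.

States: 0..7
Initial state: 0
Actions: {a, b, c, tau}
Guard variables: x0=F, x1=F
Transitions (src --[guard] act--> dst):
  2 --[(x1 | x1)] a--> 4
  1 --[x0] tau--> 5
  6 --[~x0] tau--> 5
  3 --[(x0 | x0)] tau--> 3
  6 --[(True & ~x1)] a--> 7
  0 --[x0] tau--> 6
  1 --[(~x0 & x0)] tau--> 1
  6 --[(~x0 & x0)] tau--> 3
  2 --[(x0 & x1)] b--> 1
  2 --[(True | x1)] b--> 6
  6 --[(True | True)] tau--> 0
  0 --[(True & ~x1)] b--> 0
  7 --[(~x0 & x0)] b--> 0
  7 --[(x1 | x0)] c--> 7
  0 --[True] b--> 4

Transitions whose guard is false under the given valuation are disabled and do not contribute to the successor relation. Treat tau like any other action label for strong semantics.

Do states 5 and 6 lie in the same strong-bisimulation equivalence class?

Bisimulation quotient by refinement:
  round 0: {{0,1,2,3,4,5,6,7}}
  round 1: {{0,2},{1,3,4,5,7},{6}}
  round 2: {{0},{1,3,4,5,7},{2},{6}}
stable after 3 split(s): 4 block(s)
[5]={1,3,4,5,7}  [6]={6}

Answer: NOT BISIMILAR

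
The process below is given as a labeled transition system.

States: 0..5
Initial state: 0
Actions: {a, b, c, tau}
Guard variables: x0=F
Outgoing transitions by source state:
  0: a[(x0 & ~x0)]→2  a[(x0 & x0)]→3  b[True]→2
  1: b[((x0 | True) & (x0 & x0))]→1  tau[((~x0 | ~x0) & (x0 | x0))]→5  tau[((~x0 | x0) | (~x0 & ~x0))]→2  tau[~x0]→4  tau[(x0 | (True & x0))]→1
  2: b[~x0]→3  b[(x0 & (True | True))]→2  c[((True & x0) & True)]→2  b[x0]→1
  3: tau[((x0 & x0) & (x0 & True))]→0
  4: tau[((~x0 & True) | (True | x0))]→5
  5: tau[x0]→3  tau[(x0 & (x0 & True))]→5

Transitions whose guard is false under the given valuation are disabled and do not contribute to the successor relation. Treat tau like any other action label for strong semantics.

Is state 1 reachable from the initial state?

Guard filter leaves 5 enabled edge(s).
depth 0: {0}
depth 1: {2}  cumulative {0,2}
depth 2: {3}  cumulative {0,2,3}
R = {0,2,3}

Answer: UNREACHABLE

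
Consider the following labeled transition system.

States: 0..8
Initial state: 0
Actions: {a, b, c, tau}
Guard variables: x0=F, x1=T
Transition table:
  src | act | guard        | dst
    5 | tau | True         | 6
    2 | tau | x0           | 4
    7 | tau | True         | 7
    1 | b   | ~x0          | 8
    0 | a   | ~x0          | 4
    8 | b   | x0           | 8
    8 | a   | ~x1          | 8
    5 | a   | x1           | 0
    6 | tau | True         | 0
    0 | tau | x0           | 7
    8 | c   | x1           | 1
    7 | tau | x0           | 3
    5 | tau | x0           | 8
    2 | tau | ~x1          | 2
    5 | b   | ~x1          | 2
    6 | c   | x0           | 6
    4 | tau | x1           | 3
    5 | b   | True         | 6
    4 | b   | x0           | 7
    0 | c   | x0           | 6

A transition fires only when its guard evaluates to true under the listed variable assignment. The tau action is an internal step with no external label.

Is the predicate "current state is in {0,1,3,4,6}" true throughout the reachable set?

Safe = {0,1,3,4,6}
Reachable = {0,3,4}
  0: ok
  3: ok
  4: ok

Answer: INVARIANT HOLDS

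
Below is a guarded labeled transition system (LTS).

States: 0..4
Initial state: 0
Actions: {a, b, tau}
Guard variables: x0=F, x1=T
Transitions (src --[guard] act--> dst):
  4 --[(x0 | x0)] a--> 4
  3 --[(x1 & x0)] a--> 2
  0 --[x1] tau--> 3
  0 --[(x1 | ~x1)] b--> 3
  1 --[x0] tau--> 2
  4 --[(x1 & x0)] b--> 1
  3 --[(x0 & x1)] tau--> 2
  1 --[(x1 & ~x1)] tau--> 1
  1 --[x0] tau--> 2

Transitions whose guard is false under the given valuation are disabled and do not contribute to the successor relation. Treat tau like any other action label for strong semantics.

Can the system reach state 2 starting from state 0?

2 transition(s) survive guard evaluation.
depth 0: {0}
depth 1: {3}  total {0,3}
Reach set: {0,3}

Answer: UNREACHABLE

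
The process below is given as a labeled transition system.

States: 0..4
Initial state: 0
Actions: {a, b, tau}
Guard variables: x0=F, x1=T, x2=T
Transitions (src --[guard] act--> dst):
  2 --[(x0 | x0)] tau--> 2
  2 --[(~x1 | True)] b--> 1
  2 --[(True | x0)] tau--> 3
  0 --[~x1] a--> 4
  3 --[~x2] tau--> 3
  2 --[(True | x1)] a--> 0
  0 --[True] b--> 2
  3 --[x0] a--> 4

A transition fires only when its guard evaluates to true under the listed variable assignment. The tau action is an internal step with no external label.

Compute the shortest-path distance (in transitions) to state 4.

Breadth-first toward 4:
  L0 = {0}
  L1 = {2}
  L2 = {1,3}
4 never appears.

Answer: UNREACHABLE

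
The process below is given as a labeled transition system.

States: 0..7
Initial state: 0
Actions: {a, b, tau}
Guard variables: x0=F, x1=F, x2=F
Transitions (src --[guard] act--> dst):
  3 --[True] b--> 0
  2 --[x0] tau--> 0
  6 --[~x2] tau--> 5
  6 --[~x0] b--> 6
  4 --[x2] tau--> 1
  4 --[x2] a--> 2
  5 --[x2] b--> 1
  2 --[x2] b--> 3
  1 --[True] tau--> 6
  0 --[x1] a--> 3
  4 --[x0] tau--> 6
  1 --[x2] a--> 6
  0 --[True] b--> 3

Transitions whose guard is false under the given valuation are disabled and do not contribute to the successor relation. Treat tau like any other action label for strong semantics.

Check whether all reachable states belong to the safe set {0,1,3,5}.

Answer: INVARIANT HOLDS

Analysis:
Inv-set: {0,1,3,5}
Reachable = {0,3}
  0: ok
  3: ok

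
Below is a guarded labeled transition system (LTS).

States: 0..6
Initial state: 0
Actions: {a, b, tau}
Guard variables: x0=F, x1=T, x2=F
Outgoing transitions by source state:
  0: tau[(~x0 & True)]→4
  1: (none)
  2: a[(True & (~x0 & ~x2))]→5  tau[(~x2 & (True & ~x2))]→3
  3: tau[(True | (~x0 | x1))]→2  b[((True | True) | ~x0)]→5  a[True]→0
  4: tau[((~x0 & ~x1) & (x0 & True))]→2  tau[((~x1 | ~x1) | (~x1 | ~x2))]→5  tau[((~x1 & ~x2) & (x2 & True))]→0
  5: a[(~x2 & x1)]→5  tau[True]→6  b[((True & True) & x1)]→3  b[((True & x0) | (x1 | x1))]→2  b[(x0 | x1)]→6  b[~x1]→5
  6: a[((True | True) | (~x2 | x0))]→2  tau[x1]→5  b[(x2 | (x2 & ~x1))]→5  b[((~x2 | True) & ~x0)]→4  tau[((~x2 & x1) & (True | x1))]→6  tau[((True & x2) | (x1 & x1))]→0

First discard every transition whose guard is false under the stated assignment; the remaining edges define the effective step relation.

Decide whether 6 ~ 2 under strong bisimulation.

Compute ~ classes (split until stable):
  round 0: {{0,1,2,3,4,5,6}}
  round 1: {{0,4},{1},{2},{3,5,6}}
  round 2: {{0},{1},{2},{3},{4},{5},{6}}
7 equivalence class(es) (converged in 3)
6∈{6}, 2∈{2}

Answer: NOT BISIMILAR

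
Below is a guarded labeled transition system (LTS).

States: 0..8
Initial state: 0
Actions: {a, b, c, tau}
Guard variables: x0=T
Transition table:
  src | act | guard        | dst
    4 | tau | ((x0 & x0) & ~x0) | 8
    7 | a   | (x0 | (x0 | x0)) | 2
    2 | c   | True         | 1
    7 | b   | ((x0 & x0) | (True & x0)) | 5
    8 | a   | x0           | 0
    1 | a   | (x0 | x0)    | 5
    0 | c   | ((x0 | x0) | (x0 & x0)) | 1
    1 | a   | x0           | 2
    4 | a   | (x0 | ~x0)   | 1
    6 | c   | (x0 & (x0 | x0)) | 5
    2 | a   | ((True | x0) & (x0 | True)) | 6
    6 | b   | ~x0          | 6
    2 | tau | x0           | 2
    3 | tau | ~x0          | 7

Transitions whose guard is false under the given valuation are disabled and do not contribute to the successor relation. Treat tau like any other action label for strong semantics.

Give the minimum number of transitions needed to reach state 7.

Layered search for 7:
  L0 = {0}
  L1 = {1}
  L2 = {2,5}
  L3 = {6}
7 never appears.

Answer: UNREACHABLE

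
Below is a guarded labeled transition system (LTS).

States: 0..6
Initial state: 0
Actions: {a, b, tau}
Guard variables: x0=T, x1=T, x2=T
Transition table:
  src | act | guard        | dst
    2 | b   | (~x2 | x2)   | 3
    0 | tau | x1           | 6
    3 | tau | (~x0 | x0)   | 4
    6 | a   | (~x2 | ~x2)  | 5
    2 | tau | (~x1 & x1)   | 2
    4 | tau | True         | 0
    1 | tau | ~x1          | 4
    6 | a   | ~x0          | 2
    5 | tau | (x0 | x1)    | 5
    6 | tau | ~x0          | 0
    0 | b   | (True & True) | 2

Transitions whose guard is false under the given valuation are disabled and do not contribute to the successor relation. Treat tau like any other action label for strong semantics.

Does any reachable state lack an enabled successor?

Answer: DEADLOCK at state 6

Analysis:
Reachable = {0,2,3,4,6}
  0: b→2  tau→6  [deg 2]
  2: b→3  [deg 1]
  3: tau→4  [deg 1]
  4: tau→0  [deg 1]
  6: ∅  [deadlock]
witness 6: tau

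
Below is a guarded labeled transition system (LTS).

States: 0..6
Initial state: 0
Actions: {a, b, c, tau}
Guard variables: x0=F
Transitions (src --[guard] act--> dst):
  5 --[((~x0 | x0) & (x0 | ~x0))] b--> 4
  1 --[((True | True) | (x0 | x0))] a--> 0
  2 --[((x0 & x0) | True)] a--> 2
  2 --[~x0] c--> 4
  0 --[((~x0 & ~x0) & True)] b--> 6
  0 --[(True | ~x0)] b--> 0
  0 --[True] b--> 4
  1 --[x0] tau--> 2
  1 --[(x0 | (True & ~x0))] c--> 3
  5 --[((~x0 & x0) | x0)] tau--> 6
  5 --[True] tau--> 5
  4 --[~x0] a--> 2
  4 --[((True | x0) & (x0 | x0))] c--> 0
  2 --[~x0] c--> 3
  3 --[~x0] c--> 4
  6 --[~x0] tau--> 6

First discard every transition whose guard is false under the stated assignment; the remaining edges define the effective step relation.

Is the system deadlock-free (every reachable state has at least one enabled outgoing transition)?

Answer: DEADLOCK-FREE

Working:
Reachable = {0,2,3,4,6}
  0: b→0  b→4  b→6  [3 exit(s)]
  2: a→2  c→3  c→4  [3 exit(s)]
  3: c→4  [1 exit(s)]
  4: a→2  [1 exit(s)]
  6: tau→6  [1 exit(s)]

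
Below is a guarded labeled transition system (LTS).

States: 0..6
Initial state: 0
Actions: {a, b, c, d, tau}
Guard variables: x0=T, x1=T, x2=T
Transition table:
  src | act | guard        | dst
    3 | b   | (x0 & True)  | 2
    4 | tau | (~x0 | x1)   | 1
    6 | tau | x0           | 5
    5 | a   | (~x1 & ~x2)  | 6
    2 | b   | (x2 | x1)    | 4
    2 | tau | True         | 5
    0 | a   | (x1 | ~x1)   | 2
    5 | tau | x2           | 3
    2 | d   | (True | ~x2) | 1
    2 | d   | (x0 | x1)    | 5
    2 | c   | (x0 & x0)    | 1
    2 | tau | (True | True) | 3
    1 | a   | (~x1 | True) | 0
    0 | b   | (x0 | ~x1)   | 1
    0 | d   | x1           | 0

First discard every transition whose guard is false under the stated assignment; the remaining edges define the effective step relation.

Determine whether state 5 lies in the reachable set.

14 transition(s) survive guard evaluation.
L0 = {0}
L1 = {1,2}  cumulative {0,1,2}
L2 = {3,4,5}  cumulative {0,1,2,3,4,5}
Reach set: {0,1,2,3,4,5}
trace reaching 5: a·tau

Answer: REACHABLE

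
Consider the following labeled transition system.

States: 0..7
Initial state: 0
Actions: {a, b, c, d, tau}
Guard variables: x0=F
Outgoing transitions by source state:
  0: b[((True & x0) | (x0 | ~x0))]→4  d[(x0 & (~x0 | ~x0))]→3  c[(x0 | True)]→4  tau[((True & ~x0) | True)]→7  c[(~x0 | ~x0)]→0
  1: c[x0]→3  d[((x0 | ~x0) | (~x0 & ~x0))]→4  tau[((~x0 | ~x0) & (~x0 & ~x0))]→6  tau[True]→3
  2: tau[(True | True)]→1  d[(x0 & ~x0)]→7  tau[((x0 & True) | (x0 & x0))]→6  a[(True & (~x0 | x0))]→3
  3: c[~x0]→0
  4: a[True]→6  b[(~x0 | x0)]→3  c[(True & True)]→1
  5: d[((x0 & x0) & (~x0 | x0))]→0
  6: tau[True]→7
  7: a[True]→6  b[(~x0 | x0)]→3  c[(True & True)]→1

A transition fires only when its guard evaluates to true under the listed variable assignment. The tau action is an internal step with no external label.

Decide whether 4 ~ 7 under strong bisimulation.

Answer: BISIMILAR

Analysis:
Compute ~ classes (split until stable):
  round 0: {{0,1,2,3,4,5,6,7}}
  round 1: {{0},{1},{2},{3},{4,7},{5},{6}}
7 equivalence class(es) (converged in 2)
[4]={4,7}  [7]={4,7}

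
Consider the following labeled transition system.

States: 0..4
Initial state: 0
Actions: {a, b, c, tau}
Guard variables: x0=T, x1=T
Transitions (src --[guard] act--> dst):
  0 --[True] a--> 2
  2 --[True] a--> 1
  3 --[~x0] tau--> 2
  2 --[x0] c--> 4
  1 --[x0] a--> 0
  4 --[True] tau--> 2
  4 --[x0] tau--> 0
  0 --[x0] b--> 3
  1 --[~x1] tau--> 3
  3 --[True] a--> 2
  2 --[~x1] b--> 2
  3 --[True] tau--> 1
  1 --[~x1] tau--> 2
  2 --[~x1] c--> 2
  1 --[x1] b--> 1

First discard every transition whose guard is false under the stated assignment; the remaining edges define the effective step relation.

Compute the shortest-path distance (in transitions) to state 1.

BFS to 1:
  L0 = {0}
  L1 = {2,3}
  L2 = {1,4}
first hit 1 at d=2 via a·a

Answer: 2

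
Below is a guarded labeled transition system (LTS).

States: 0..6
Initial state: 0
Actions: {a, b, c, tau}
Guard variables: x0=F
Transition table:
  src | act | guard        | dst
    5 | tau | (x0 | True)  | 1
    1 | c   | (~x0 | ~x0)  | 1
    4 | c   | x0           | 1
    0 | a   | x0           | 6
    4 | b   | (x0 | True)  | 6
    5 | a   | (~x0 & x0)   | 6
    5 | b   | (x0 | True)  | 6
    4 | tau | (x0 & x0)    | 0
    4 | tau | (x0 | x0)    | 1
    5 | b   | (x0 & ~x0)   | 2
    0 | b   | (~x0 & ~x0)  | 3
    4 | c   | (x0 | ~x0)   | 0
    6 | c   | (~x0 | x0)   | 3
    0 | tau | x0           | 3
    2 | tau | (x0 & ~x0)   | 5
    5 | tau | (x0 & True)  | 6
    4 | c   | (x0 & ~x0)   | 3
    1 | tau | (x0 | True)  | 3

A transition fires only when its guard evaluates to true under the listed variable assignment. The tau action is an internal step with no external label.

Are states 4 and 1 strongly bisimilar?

Answer: NOT BISIMILAR

Working:
Refine partition for ~:
  π0 = {{0,1,2,3,4,5,6}}
  π1 = {{0},{1},{2,3},{4},{5},{6}}
6 equivalence class(es) (converged in 2)
[4]={4}  [1]={1}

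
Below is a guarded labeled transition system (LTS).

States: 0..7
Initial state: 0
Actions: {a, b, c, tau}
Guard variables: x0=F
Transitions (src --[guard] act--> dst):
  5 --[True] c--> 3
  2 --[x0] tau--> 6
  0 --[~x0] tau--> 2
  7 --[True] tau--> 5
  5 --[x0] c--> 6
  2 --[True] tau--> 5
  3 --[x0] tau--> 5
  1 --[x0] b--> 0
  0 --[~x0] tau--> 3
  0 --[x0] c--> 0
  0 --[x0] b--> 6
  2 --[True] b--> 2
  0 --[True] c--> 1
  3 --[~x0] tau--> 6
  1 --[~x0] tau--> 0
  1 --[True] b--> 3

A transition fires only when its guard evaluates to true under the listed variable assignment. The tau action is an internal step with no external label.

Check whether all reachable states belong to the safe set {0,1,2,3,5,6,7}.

Answer: INVARIANT HOLDS

Trace:
Inv-set: {0,1,2,3,5,6,7}
R = {0,1,2,3,5,6}
  0: ok
  1: ok
  2: ok
  3: ok
  5: ok
  6: ok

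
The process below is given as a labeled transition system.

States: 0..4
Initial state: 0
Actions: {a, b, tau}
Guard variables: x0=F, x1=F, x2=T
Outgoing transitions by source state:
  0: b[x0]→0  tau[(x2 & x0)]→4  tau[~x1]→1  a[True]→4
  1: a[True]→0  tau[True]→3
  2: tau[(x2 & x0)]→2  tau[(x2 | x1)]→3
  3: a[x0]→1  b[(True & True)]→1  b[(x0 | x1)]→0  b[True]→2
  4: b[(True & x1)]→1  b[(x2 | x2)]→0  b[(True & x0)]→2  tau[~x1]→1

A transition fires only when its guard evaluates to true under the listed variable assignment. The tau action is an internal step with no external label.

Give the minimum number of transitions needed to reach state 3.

Breadth-first toward 3:
  depth 0: {0}
  depth 1: {1,4}
  depth 2: {3}
first hit 3 at d=2 via tau·tau

Answer: 2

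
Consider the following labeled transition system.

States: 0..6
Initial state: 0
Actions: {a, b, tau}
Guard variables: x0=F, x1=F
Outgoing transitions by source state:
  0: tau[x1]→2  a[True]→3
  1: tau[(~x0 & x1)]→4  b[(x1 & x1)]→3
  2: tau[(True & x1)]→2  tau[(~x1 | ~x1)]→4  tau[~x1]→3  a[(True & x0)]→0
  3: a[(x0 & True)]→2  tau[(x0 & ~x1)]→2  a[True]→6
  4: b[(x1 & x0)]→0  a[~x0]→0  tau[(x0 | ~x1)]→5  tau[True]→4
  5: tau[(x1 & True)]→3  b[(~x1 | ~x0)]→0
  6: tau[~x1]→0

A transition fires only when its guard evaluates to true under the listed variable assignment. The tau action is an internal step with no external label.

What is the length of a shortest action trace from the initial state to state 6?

Answer: 2

Trace:
Layered search for 6:
  L0 = {0}
  L1 = {3}
  L2 = {6}
depth(6)=2, e.g. a·a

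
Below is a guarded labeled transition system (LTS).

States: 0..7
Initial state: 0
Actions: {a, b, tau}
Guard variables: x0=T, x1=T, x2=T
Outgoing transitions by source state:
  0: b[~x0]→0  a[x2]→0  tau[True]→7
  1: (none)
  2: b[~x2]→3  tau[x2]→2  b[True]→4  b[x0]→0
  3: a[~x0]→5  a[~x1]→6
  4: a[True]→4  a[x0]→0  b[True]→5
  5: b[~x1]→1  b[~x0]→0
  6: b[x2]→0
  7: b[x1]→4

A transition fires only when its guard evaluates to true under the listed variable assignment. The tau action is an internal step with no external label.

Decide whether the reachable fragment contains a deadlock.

Reachable = {0,4,5,7}
  0: a→0  tau→7  [2 out]
  4: a→0  a→4  b→5  [3 out]
  5: ∅  [deadlock]
  7: b→4  [1 out]
Path to 5: tau·b·b

Answer: DEADLOCK at state 5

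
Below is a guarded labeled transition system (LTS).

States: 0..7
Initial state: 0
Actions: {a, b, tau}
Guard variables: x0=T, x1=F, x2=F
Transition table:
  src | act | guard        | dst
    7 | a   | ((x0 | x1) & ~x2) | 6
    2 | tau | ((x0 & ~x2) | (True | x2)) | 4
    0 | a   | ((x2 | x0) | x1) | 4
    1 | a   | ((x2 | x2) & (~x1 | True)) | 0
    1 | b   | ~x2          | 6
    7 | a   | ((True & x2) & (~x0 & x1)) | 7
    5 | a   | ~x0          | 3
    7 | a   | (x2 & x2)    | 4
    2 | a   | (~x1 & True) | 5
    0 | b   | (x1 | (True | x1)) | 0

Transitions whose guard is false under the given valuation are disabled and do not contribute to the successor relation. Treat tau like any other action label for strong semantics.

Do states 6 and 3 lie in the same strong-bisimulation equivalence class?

Bisimulation quotient by refinement:
  π0 = {{0,1,2,3,4,5,6,7}}
  π1 = {{0},{1},{2},{3,4,5,6},{7}}
Fixed point at round 2; 5 class(es).
[6]={3,4,5,6}  [3]={3,4,5,6}

Answer: BISIMILAR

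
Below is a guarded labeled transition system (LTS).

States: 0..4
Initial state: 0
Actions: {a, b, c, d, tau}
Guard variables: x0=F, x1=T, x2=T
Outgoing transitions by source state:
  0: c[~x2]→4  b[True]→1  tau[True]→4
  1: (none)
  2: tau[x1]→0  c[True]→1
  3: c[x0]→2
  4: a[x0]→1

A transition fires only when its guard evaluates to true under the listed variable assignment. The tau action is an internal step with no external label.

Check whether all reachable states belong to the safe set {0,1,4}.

Inv-set: {0,1,4}
Reachable = {0,1,4}
  0: ok
  1: ok
  4: ok

Answer: INVARIANT HOLDS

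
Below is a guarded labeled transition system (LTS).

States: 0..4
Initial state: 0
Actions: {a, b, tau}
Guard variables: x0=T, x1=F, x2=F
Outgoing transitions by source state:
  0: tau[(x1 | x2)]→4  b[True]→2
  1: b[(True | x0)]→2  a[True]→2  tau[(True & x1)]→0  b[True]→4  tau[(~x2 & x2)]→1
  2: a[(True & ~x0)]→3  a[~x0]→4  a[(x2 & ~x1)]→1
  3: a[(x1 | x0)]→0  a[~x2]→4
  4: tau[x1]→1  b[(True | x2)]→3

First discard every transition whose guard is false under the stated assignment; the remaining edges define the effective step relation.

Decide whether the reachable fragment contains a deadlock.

R = {0,2}
  0: b→2  [1 exit(s)]
  2: ∅  [deadlock]
Path to 2: b

Answer: DEADLOCK at state 2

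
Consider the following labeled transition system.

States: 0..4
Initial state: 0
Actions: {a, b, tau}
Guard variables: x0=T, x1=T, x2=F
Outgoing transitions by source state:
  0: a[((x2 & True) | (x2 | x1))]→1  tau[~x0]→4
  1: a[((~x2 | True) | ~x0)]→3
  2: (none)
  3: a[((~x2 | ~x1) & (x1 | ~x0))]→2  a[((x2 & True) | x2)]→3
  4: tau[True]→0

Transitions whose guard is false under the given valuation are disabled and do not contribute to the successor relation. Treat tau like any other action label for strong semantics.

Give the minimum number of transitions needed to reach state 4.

Answer: UNREACHABLE

Working:
BFS to 4:
  Layer 0: {0}
  Layer 1: {1}
  Layer 2: {3}
  Layer 3: {2}
4 never appears.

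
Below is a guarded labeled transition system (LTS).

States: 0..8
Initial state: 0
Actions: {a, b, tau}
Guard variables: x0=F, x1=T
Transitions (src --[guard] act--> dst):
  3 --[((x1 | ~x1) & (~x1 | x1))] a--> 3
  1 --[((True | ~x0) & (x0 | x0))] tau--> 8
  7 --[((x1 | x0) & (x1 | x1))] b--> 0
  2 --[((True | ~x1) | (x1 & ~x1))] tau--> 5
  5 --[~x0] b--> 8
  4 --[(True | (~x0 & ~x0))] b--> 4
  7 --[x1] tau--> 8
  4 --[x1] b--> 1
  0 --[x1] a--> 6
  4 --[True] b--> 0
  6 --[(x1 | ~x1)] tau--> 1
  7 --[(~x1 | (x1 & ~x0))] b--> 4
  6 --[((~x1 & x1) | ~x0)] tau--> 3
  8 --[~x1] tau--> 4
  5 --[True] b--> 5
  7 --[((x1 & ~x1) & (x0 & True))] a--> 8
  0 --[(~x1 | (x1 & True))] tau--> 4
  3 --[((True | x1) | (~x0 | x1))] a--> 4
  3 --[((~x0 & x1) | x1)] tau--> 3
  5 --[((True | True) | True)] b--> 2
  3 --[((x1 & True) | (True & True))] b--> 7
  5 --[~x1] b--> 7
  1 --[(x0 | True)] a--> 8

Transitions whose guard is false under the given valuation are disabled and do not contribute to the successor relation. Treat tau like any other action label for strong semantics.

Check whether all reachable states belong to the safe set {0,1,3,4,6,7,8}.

Safe = {0,1,3,4,6,7,8}
R = {0,1,3,4,6,7,8}
  0: ✓
  1: ✓
  3: ✓
  4: ✓
  6: ✓
  7: ✓
  8: ✓

Answer: INVARIANT HOLDS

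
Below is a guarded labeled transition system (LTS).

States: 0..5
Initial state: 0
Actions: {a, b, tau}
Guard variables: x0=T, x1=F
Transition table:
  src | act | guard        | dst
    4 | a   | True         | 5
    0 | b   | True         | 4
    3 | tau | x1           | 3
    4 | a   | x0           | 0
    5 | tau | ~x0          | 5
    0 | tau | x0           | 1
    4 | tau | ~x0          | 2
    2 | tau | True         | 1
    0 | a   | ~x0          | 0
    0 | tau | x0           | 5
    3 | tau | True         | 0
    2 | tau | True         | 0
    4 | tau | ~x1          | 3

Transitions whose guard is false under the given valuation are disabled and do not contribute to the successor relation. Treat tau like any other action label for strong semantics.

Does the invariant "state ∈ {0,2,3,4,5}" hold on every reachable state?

Inv-set: {0,2,3,4,5}
Reach set: {0,1,3,4,5}
  0: ok
  1: VIOLATES
  3: ok
  4: ok
  5: ok
counterexample path to 1: tau

Answer: INVARIANT VIOLATED at state 1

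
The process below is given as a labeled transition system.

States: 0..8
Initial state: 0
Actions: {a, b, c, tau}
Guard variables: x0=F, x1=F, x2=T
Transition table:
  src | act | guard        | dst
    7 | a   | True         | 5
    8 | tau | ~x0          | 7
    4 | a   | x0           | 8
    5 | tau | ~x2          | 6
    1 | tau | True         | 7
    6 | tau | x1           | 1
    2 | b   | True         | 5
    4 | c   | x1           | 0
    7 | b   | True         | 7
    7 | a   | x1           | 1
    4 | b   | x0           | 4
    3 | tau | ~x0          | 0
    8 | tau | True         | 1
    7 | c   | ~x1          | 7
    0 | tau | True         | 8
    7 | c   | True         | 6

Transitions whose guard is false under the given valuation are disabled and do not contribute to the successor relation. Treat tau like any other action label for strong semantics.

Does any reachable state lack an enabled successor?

R = {0,1,5,6,7,8}
  0: tau→8  [1 out]
  1: tau→7  [1 out]
  5: ∅  [deadlock]
  6: ∅  [deadlock]
  7: a→5  b→7  c→6  c→7  [4 out]
  8: tau→1  tau→7  [2 out]
Path to 5: tau·tau·a

Answer: DEADLOCK at state 5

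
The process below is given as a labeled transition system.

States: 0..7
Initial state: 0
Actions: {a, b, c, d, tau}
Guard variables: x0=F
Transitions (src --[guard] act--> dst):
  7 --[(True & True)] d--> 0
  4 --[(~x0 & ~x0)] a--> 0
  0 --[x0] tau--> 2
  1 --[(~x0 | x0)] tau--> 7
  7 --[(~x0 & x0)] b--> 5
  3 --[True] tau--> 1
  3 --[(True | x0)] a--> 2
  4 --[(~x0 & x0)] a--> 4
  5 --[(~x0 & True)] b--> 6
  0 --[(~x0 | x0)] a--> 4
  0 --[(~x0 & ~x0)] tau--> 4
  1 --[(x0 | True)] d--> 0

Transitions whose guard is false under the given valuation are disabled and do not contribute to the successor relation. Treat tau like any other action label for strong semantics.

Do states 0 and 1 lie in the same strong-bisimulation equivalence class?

Bisimulation quotient by refinement:
  π0 = {{0,1,2,3,4,5,6,7}}
  π1 = {{0,3},{1},{2,6},{4},{5},{7}}
  π2 = {{0},{1},{2,6},{3},{4},{5},{7}}
Fixed point at round 3; 7 class(es).
0∈{0}, 1∈{1}

Answer: NOT BISIMILAR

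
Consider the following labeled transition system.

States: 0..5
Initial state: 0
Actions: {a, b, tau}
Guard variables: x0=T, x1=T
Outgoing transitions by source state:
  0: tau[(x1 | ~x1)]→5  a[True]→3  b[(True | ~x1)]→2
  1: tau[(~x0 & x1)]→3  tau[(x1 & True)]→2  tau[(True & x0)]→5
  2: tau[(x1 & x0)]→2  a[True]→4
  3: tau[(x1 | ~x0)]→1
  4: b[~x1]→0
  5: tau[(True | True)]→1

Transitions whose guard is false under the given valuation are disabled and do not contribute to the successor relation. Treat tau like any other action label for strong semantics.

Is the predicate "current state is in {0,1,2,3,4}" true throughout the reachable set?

Answer: INVARIANT VIOLATED at state 5

Analysis:
Allowed set {0,1,2,3,4}
Reach set: {0,1,2,3,4,5}
  0: ✓
  1: ✓
  2: ✓
  3: ✓
  4: ✓
  5: ✗ unsafe
witness against invariant: tau → 5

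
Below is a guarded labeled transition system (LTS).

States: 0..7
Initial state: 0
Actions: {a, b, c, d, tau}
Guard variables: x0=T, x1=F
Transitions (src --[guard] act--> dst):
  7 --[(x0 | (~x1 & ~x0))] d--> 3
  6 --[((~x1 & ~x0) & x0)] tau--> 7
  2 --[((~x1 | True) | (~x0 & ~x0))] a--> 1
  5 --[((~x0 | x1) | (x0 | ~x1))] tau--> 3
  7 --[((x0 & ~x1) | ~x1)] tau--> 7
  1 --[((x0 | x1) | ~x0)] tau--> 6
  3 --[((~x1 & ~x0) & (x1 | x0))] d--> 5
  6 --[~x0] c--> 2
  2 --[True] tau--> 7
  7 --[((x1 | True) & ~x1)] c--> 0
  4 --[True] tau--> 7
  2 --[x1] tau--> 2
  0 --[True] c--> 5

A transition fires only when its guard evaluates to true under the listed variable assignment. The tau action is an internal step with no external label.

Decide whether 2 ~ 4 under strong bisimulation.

Answer: NOT BISIMILAR

Analysis:
Compute ~ classes (split until stable):
  round 0: {{0,1,2,3,4,5,6,7}}
  round 1: {{0},{1,4,5},{2},{3,6},{7}}
  round 2: {{0},{1,5},{2},{3,6},{4},{7}}
6 equivalence class(es) (converged in 3)
class of 2: {2}; class of 4: {4}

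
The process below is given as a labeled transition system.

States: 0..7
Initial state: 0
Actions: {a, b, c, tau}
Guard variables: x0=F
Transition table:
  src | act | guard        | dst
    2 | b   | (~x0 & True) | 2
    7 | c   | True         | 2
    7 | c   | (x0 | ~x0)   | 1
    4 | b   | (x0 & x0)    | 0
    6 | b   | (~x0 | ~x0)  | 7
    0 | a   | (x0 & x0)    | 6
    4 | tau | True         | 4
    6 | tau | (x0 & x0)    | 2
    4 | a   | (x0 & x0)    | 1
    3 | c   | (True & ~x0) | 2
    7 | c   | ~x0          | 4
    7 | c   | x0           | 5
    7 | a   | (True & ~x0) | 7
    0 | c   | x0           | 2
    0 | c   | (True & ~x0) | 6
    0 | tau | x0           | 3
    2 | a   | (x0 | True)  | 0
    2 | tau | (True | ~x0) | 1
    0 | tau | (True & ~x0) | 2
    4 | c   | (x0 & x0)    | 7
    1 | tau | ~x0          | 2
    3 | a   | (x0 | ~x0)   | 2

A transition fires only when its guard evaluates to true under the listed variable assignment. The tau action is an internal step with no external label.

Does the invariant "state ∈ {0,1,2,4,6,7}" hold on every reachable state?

Answer: INVARIANT HOLDS

Trace:
Safe = {0,1,2,4,6,7}
Reachable = {0,1,2,4,6,7}
  0: ok
  1: ok
  2: ok
  4: ok
  6: ok
  7: ok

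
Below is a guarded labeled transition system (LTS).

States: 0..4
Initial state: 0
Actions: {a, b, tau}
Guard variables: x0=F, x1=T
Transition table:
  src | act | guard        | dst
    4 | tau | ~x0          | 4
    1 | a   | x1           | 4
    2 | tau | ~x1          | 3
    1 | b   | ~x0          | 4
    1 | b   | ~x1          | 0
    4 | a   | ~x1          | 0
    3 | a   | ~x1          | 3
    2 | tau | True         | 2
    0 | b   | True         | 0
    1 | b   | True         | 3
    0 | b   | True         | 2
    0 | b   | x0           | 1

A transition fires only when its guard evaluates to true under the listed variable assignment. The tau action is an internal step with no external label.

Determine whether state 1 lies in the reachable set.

Answer: UNREACHABLE

Analysis:
7 transition(s) survive guard evaluation.
depth 0: {0}
depth 1: {2}  total {0,2}
Reach set: {0,2}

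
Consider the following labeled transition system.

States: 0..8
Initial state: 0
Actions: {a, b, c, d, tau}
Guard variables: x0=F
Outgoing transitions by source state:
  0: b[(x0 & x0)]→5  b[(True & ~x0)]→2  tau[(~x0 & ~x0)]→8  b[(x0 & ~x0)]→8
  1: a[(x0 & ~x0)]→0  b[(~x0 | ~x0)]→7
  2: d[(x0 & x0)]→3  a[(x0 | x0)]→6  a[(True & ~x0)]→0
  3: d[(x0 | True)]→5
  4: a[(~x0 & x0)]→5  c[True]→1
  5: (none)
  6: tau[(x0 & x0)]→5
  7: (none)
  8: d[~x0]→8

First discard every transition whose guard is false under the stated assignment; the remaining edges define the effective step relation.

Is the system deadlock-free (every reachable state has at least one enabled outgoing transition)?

Reach set: {0,2,8}
  0: b→2  tau→8  [2 out]
  2: a→0  [1 out]
  8: d→8  [1 out]

Answer: DEADLOCK-FREE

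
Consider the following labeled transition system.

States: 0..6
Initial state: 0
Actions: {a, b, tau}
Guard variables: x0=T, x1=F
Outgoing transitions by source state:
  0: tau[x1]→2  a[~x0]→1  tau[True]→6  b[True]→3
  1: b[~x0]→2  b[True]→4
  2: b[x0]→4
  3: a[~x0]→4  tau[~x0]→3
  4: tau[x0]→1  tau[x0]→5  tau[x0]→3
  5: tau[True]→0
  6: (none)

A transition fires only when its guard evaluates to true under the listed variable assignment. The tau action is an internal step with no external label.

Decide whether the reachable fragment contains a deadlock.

Answer: DEADLOCK at state 3

Trace:
R = {0,3,6}
  0: b→3  tau→6  [2 exit(s)]
  3: ∅  [deadlock]
  6: ∅  [deadlock]
trace reaching 3: b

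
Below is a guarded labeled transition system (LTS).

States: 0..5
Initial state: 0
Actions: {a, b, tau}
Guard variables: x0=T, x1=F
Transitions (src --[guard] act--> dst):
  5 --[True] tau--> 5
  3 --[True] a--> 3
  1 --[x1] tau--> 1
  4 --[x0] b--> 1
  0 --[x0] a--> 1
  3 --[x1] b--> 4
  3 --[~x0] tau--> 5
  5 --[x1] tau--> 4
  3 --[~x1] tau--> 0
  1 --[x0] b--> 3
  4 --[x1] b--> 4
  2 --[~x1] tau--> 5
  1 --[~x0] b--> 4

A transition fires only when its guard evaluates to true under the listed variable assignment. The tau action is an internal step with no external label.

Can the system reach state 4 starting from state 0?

Answer: UNREACHABLE

Working:
7 transition(s) survive guard evaluation.
L0 = {0}
L1 = {1}  now seen {0,1}
L2 = {3}  now seen {0,1,3}
Reachable = {0,1,3}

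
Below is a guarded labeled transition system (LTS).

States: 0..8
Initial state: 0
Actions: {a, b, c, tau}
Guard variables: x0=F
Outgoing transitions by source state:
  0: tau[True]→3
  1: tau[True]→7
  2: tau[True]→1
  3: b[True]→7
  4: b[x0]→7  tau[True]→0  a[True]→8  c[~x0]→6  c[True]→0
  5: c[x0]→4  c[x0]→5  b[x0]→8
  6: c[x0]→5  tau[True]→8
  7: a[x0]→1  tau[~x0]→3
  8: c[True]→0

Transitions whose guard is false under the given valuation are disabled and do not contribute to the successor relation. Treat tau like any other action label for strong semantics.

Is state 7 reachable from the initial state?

After dropping false guards: 11 live edges.
Layer 0: {0}
Layer 1: {3}  total {0,3}
Layer 2: {7}  total {0,3,7}
Reach set: {0,3,7}
Path to 7: tau·b

Answer: REACHABLE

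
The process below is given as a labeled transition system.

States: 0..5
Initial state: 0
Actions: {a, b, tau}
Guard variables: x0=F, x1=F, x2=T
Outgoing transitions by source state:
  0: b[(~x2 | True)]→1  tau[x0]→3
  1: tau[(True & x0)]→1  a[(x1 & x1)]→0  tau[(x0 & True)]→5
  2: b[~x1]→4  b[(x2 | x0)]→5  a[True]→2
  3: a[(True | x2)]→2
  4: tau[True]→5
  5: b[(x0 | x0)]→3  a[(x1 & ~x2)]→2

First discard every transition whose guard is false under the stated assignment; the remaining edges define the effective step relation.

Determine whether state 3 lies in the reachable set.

Guard filter leaves 6 enabled edge(s).
Layer 0: {0}
Layer 1: {1}  total {0,1}
Reach set: {0,1}

Answer: UNREACHABLE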